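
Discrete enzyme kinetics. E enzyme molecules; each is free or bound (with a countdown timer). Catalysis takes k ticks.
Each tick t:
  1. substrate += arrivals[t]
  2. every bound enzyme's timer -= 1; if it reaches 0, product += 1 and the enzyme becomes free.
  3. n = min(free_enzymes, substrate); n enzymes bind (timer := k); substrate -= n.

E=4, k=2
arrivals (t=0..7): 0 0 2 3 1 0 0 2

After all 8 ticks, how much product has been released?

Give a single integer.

Answer: 6

Derivation:
t=0: arr=0 -> substrate=0 bound=0 product=0
t=1: arr=0 -> substrate=0 bound=0 product=0
t=2: arr=2 -> substrate=0 bound=2 product=0
t=3: arr=3 -> substrate=1 bound=4 product=0
t=4: arr=1 -> substrate=0 bound=4 product=2
t=5: arr=0 -> substrate=0 bound=2 product=4
t=6: arr=0 -> substrate=0 bound=0 product=6
t=7: arr=2 -> substrate=0 bound=2 product=6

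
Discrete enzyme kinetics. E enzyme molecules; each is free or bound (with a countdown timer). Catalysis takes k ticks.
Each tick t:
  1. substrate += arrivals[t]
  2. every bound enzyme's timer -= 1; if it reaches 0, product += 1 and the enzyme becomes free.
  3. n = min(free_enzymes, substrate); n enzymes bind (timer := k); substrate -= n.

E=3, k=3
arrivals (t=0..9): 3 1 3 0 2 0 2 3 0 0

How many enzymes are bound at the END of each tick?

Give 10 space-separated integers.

t=0: arr=3 -> substrate=0 bound=3 product=0
t=1: arr=1 -> substrate=1 bound=3 product=0
t=2: arr=3 -> substrate=4 bound=3 product=0
t=3: arr=0 -> substrate=1 bound=3 product=3
t=4: arr=2 -> substrate=3 bound=3 product=3
t=5: arr=0 -> substrate=3 bound=3 product=3
t=6: arr=2 -> substrate=2 bound=3 product=6
t=7: arr=3 -> substrate=5 bound=3 product=6
t=8: arr=0 -> substrate=5 bound=3 product=6
t=9: arr=0 -> substrate=2 bound=3 product=9

Answer: 3 3 3 3 3 3 3 3 3 3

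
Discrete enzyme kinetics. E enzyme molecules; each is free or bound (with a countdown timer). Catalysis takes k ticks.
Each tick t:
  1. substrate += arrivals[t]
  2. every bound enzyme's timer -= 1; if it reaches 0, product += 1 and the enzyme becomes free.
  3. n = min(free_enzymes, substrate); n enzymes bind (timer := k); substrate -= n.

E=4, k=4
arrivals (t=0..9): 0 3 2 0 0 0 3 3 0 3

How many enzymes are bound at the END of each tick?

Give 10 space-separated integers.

t=0: arr=0 -> substrate=0 bound=0 product=0
t=1: arr=3 -> substrate=0 bound=3 product=0
t=2: arr=2 -> substrate=1 bound=4 product=0
t=3: arr=0 -> substrate=1 bound=4 product=0
t=4: arr=0 -> substrate=1 bound=4 product=0
t=5: arr=0 -> substrate=0 bound=2 product=3
t=6: arr=3 -> substrate=0 bound=4 product=4
t=7: arr=3 -> substrate=3 bound=4 product=4
t=8: arr=0 -> substrate=3 bound=4 product=4
t=9: arr=3 -> substrate=5 bound=4 product=5

Answer: 0 3 4 4 4 2 4 4 4 4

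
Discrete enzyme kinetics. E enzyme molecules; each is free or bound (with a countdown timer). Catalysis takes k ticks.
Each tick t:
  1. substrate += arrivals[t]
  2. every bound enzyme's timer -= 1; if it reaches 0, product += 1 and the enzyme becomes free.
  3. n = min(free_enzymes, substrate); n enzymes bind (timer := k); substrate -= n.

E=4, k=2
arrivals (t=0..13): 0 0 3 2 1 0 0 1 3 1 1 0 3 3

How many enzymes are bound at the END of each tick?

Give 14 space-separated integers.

Answer: 0 0 3 4 3 2 0 1 4 4 2 1 3 4

Derivation:
t=0: arr=0 -> substrate=0 bound=0 product=0
t=1: arr=0 -> substrate=0 bound=0 product=0
t=2: arr=3 -> substrate=0 bound=3 product=0
t=3: arr=2 -> substrate=1 bound=4 product=0
t=4: arr=1 -> substrate=0 bound=3 product=3
t=5: arr=0 -> substrate=0 bound=2 product=4
t=6: arr=0 -> substrate=0 bound=0 product=6
t=7: arr=1 -> substrate=0 bound=1 product=6
t=8: arr=3 -> substrate=0 bound=4 product=6
t=9: arr=1 -> substrate=0 bound=4 product=7
t=10: arr=1 -> substrate=0 bound=2 product=10
t=11: arr=0 -> substrate=0 bound=1 product=11
t=12: arr=3 -> substrate=0 bound=3 product=12
t=13: arr=3 -> substrate=2 bound=4 product=12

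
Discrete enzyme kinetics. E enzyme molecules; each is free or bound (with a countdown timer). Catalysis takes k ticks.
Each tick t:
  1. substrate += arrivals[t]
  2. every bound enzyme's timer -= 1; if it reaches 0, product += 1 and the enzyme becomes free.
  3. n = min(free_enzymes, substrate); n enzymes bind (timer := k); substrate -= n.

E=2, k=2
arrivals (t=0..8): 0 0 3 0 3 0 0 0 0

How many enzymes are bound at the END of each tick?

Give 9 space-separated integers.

t=0: arr=0 -> substrate=0 bound=0 product=0
t=1: arr=0 -> substrate=0 bound=0 product=0
t=2: arr=3 -> substrate=1 bound=2 product=0
t=3: arr=0 -> substrate=1 bound=2 product=0
t=4: arr=3 -> substrate=2 bound=2 product=2
t=5: arr=0 -> substrate=2 bound=2 product=2
t=6: arr=0 -> substrate=0 bound=2 product=4
t=7: arr=0 -> substrate=0 bound=2 product=4
t=8: arr=0 -> substrate=0 bound=0 product=6

Answer: 0 0 2 2 2 2 2 2 0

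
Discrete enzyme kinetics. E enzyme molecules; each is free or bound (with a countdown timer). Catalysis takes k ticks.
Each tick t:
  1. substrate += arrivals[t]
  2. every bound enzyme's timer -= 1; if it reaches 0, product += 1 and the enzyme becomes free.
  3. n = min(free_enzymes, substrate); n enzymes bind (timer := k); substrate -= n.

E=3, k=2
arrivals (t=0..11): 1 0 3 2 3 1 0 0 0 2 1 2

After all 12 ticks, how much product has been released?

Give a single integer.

t=0: arr=1 -> substrate=0 bound=1 product=0
t=1: arr=0 -> substrate=0 bound=1 product=0
t=2: arr=3 -> substrate=0 bound=3 product=1
t=3: arr=2 -> substrate=2 bound=3 product=1
t=4: arr=3 -> substrate=2 bound=3 product=4
t=5: arr=1 -> substrate=3 bound=3 product=4
t=6: arr=0 -> substrate=0 bound=3 product=7
t=7: arr=0 -> substrate=0 bound=3 product=7
t=8: arr=0 -> substrate=0 bound=0 product=10
t=9: arr=2 -> substrate=0 bound=2 product=10
t=10: arr=1 -> substrate=0 bound=3 product=10
t=11: arr=2 -> substrate=0 bound=3 product=12

Answer: 12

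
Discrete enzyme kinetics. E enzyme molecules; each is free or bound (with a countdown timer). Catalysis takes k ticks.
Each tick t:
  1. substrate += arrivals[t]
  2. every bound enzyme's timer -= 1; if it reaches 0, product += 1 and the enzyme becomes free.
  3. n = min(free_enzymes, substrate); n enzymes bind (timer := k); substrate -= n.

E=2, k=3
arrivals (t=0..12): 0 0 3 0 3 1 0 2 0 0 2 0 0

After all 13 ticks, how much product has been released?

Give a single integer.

Answer: 6

Derivation:
t=0: arr=0 -> substrate=0 bound=0 product=0
t=1: arr=0 -> substrate=0 bound=0 product=0
t=2: arr=3 -> substrate=1 bound=2 product=0
t=3: arr=0 -> substrate=1 bound=2 product=0
t=4: arr=3 -> substrate=4 bound=2 product=0
t=5: arr=1 -> substrate=3 bound=2 product=2
t=6: arr=0 -> substrate=3 bound=2 product=2
t=7: arr=2 -> substrate=5 bound=2 product=2
t=8: arr=0 -> substrate=3 bound=2 product=4
t=9: arr=0 -> substrate=3 bound=2 product=4
t=10: arr=2 -> substrate=5 bound=2 product=4
t=11: arr=0 -> substrate=3 bound=2 product=6
t=12: arr=0 -> substrate=3 bound=2 product=6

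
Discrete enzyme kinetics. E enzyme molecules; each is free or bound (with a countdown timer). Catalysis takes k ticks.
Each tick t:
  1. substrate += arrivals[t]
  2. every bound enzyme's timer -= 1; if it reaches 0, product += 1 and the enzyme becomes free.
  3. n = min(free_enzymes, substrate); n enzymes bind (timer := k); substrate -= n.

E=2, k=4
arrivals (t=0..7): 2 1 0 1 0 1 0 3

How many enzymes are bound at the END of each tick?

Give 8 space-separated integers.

Answer: 2 2 2 2 2 2 2 2

Derivation:
t=0: arr=2 -> substrate=0 bound=2 product=0
t=1: arr=1 -> substrate=1 bound=2 product=0
t=2: arr=0 -> substrate=1 bound=2 product=0
t=3: arr=1 -> substrate=2 bound=2 product=0
t=4: arr=0 -> substrate=0 bound=2 product=2
t=5: arr=1 -> substrate=1 bound=2 product=2
t=6: arr=0 -> substrate=1 bound=2 product=2
t=7: arr=3 -> substrate=4 bound=2 product=2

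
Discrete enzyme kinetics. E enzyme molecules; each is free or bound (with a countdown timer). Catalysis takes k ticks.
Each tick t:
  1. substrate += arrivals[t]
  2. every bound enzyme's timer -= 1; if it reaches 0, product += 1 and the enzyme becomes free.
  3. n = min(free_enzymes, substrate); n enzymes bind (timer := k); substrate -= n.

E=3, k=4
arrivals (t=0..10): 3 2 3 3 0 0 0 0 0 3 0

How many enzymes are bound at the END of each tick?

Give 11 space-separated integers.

Answer: 3 3 3 3 3 3 3 3 3 3 3

Derivation:
t=0: arr=3 -> substrate=0 bound=3 product=0
t=1: arr=2 -> substrate=2 bound=3 product=0
t=2: arr=3 -> substrate=5 bound=3 product=0
t=3: arr=3 -> substrate=8 bound=3 product=0
t=4: arr=0 -> substrate=5 bound=3 product=3
t=5: arr=0 -> substrate=5 bound=3 product=3
t=6: arr=0 -> substrate=5 bound=3 product=3
t=7: arr=0 -> substrate=5 bound=3 product=3
t=8: arr=0 -> substrate=2 bound=3 product=6
t=9: arr=3 -> substrate=5 bound=3 product=6
t=10: arr=0 -> substrate=5 bound=3 product=6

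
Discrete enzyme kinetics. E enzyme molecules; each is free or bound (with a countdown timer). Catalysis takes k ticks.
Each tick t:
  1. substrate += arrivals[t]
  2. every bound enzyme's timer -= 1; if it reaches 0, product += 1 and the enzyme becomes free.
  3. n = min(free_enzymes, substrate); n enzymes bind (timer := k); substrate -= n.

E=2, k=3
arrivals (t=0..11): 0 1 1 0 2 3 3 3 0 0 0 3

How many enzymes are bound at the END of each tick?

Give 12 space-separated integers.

t=0: arr=0 -> substrate=0 bound=0 product=0
t=1: arr=1 -> substrate=0 bound=1 product=0
t=2: arr=1 -> substrate=0 bound=2 product=0
t=3: arr=0 -> substrate=0 bound=2 product=0
t=4: arr=2 -> substrate=1 bound=2 product=1
t=5: arr=3 -> substrate=3 bound=2 product=2
t=6: arr=3 -> substrate=6 bound=2 product=2
t=7: arr=3 -> substrate=8 bound=2 product=3
t=8: arr=0 -> substrate=7 bound=2 product=4
t=9: arr=0 -> substrate=7 bound=2 product=4
t=10: arr=0 -> substrate=6 bound=2 product=5
t=11: arr=3 -> substrate=8 bound=2 product=6

Answer: 0 1 2 2 2 2 2 2 2 2 2 2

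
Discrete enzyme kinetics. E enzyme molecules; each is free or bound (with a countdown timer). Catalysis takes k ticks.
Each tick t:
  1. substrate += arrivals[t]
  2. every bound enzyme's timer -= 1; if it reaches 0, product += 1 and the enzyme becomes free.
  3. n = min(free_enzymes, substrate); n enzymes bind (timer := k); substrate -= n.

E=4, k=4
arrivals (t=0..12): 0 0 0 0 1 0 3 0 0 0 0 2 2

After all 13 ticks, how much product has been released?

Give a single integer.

Answer: 4

Derivation:
t=0: arr=0 -> substrate=0 bound=0 product=0
t=1: arr=0 -> substrate=0 bound=0 product=0
t=2: arr=0 -> substrate=0 bound=0 product=0
t=3: arr=0 -> substrate=0 bound=0 product=0
t=4: arr=1 -> substrate=0 bound=1 product=0
t=5: arr=0 -> substrate=0 bound=1 product=0
t=6: arr=3 -> substrate=0 bound=4 product=0
t=7: arr=0 -> substrate=0 bound=4 product=0
t=8: arr=0 -> substrate=0 bound=3 product=1
t=9: arr=0 -> substrate=0 bound=3 product=1
t=10: arr=0 -> substrate=0 bound=0 product=4
t=11: arr=2 -> substrate=0 bound=2 product=4
t=12: arr=2 -> substrate=0 bound=4 product=4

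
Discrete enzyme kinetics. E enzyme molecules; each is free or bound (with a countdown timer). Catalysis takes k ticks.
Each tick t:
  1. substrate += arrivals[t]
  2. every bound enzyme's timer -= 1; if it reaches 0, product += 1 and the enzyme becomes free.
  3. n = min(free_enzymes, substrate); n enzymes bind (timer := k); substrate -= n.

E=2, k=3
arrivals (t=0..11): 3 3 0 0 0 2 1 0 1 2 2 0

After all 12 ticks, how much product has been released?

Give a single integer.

t=0: arr=3 -> substrate=1 bound=2 product=0
t=1: arr=3 -> substrate=4 bound=2 product=0
t=2: arr=0 -> substrate=4 bound=2 product=0
t=3: arr=0 -> substrate=2 bound=2 product=2
t=4: arr=0 -> substrate=2 bound=2 product=2
t=5: arr=2 -> substrate=4 bound=2 product=2
t=6: arr=1 -> substrate=3 bound=2 product=4
t=7: arr=0 -> substrate=3 bound=2 product=4
t=8: arr=1 -> substrate=4 bound=2 product=4
t=9: arr=2 -> substrate=4 bound=2 product=6
t=10: arr=2 -> substrate=6 bound=2 product=6
t=11: arr=0 -> substrate=6 bound=2 product=6

Answer: 6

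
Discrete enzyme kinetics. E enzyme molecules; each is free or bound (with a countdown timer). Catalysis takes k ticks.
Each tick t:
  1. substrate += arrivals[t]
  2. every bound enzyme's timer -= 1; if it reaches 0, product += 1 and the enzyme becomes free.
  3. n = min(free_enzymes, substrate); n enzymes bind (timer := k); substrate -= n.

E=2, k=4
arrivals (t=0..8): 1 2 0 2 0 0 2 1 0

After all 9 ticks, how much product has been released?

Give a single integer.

Answer: 3

Derivation:
t=0: arr=1 -> substrate=0 bound=1 product=0
t=1: arr=2 -> substrate=1 bound=2 product=0
t=2: arr=0 -> substrate=1 bound=2 product=0
t=3: arr=2 -> substrate=3 bound=2 product=0
t=4: arr=0 -> substrate=2 bound=2 product=1
t=5: arr=0 -> substrate=1 bound=2 product=2
t=6: arr=2 -> substrate=3 bound=2 product=2
t=7: arr=1 -> substrate=4 bound=2 product=2
t=8: arr=0 -> substrate=3 bound=2 product=3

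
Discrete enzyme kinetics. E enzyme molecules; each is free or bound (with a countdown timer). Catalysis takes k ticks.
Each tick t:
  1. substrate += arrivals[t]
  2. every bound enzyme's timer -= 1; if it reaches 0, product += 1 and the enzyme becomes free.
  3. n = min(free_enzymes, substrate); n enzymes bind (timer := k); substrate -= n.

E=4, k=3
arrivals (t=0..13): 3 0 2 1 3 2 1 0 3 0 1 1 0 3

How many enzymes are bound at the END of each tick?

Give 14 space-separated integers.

Answer: 3 3 4 3 4 4 4 4 4 4 4 4 3 4

Derivation:
t=0: arr=3 -> substrate=0 bound=3 product=0
t=1: arr=0 -> substrate=0 bound=3 product=0
t=2: arr=2 -> substrate=1 bound=4 product=0
t=3: arr=1 -> substrate=0 bound=3 product=3
t=4: arr=3 -> substrate=2 bound=4 product=3
t=5: arr=2 -> substrate=3 bound=4 product=4
t=6: arr=1 -> substrate=2 bound=4 product=6
t=7: arr=0 -> substrate=1 bound=4 product=7
t=8: arr=3 -> substrate=3 bound=4 product=8
t=9: arr=0 -> substrate=1 bound=4 product=10
t=10: arr=1 -> substrate=1 bound=4 product=11
t=11: arr=1 -> substrate=1 bound=4 product=12
t=12: arr=0 -> substrate=0 bound=3 product=14
t=13: arr=3 -> substrate=1 bound=4 product=15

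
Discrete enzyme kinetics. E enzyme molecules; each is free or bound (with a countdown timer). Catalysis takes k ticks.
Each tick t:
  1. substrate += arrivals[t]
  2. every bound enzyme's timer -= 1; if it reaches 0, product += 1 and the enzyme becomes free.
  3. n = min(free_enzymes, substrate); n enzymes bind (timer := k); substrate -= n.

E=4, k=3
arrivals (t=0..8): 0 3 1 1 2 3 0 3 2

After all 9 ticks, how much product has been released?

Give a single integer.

Answer: 8

Derivation:
t=0: arr=0 -> substrate=0 bound=0 product=0
t=1: arr=3 -> substrate=0 bound=3 product=0
t=2: arr=1 -> substrate=0 bound=4 product=0
t=3: arr=1 -> substrate=1 bound=4 product=0
t=4: arr=2 -> substrate=0 bound=4 product=3
t=5: arr=3 -> substrate=2 bound=4 product=4
t=6: arr=0 -> substrate=2 bound=4 product=4
t=7: arr=3 -> substrate=2 bound=4 product=7
t=8: arr=2 -> substrate=3 bound=4 product=8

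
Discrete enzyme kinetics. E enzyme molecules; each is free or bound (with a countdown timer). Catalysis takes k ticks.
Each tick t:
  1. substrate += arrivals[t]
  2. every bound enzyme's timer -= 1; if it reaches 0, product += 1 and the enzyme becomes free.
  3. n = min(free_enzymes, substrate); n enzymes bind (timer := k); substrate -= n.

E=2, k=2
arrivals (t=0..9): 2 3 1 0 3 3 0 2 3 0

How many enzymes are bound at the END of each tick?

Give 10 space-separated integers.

t=0: arr=2 -> substrate=0 bound=2 product=0
t=1: arr=3 -> substrate=3 bound=2 product=0
t=2: arr=1 -> substrate=2 bound=2 product=2
t=3: arr=0 -> substrate=2 bound=2 product=2
t=4: arr=3 -> substrate=3 bound=2 product=4
t=5: arr=3 -> substrate=6 bound=2 product=4
t=6: arr=0 -> substrate=4 bound=2 product=6
t=7: arr=2 -> substrate=6 bound=2 product=6
t=8: arr=3 -> substrate=7 bound=2 product=8
t=9: arr=0 -> substrate=7 bound=2 product=8

Answer: 2 2 2 2 2 2 2 2 2 2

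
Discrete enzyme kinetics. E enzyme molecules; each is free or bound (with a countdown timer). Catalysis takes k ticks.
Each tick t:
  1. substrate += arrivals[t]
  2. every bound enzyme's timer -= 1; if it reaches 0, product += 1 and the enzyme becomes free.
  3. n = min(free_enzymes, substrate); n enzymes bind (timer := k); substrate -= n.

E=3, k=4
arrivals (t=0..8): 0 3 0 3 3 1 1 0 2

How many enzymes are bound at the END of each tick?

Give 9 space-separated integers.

Answer: 0 3 3 3 3 3 3 3 3

Derivation:
t=0: arr=0 -> substrate=0 bound=0 product=0
t=1: arr=3 -> substrate=0 bound=3 product=0
t=2: arr=0 -> substrate=0 bound=3 product=0
t=3: arr=3 -> substrate=3 bound=3 product=0
t=4: arr=3 -> substrate=6 bound=3 product=0
t=5: arr=1 -> substrate=4 bound=3 product=3
t=6: arr=1 -> substrate=5 bound=3 product=3
t=7: arr=0 -> substrate=5 bound=3 product=3
t=8: arr=2 -> substrate=7 bound=3 product=3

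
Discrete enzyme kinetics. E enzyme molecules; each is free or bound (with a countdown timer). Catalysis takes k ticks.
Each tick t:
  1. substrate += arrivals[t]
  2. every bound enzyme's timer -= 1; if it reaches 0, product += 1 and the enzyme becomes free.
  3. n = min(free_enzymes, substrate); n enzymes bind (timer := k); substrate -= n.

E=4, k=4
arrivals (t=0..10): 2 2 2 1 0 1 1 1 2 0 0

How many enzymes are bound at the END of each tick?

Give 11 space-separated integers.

t=0: arr=2 -> substrate=0 bound=2 product=0
t=1: arr=2 -> substrate=0 bound=4 product=0
t=2: arr=2 -> substrate=2 bound=4 product=0
t=3: arr=1 -> substrate=3 bound=4 product=0
t=4: arr=0 -> substrate=1 bound=4 product=2
t=5: arr=1 -> substrate=0 bound=4 product=4
t=6: arr=1 -> substrate=1 bound=4 product=4
t=7: arr=1 -> substrate=2 bound=4 product=4
t=8: arr=2 -> substrate=2 bound=4 product=6
t=9: arr=0 -> substrate=0 bound=4 product=8
t=10: arr=0 -> substrate=0 bound=4 product=8

Answer: 2 4 4 4 4 4 4 4 4 4 4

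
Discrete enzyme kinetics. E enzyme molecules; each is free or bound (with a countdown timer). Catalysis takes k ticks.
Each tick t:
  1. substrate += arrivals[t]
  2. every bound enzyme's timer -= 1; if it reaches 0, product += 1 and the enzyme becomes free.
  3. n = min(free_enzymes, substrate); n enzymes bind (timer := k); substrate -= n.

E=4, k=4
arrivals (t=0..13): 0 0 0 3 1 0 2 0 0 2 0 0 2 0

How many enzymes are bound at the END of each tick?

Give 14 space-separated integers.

t=0: arr=0 -> substrate=0 bound=0 product=0
t=1: arr=0 -> substrate=0 bound=0 product=0
t=2: arr=0 -> substrate=0 bound=0 product=0
t=3: arr=3 -> substrate=0 bound=3 product=0
t=4: arr=1 -> substrate=0 bound=4 product=0
t=5: arr=0 -> substrate=0 bound=4 product=0
t=6: arr=2 -> substrate=2 bound=4 product=0
t=7: arr=0 -> substrate=0 bound=3 product=3
t=8: arr=0 -> substrate=0 bound=2 product=4
t=9: arr=2 -> substrate=0 bound=4 product=4
t=10: arr=0 -> substrate=0 bound=4 product=4
t=11: arr=0 -> substrate=0 bound=2 product=6
t=12: arr=2 -> substrate=0 bound=4 product=6
t=13: arr=0 -> substrate=0 bound=2 product=8

Answer: 0 0 0 3 4 4 4 3 2 4 4 2 4 2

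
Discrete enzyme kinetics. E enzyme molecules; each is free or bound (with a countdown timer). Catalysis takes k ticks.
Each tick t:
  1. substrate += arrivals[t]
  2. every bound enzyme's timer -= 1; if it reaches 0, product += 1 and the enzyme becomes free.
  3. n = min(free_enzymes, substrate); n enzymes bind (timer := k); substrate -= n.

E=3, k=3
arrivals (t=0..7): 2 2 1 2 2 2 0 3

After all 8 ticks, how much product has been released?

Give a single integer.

Answer: 6

Derivation:
t=0: arr=2 -> substrate=0 bound=2 product=0
t=1: arr=2 -> substrate=1 bound=3 product=0
t=2: arr=1 -> substrate=2 bound=3 product=0
t=3: arr=2 -> substrate=2 bound=3 product=2
t=4: arr=2 -> substrate=3 bound=3 product=3
t=5: arr=2 -> substrate=5 bound=3 product=3
t=6: arr=0 -> substrate=3 bound=3 product=5
t=7: arr=3 -> substrate=5 bound=3 product=6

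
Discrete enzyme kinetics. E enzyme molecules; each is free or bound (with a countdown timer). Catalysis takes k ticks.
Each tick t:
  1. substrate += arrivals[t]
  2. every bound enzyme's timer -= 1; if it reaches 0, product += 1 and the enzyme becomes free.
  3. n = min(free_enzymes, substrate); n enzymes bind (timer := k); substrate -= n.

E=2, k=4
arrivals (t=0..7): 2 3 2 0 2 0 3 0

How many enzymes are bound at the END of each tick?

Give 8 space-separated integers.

t=0: arr=2 -> substrate=0 bound=2 product=0
t=1: arr=3 -> substrate=3 bound=2 product=0
t=2: arr=2 -> substrate=5 bound=2 product=0
t=3: arr=0 -> substrate=5 bound=2 product=0
t=4: arr=2 -> substrate=5 bound=2 product=2
t=5: arr=0 -> substrate=5 bound=2 product=2
t=6: arr=3 -> substrate=8 bound=2 product=2
t=7: arr=0 -> substrate=8 bound=2 product=2

Answer: 2 2 2 2 2 2 2 2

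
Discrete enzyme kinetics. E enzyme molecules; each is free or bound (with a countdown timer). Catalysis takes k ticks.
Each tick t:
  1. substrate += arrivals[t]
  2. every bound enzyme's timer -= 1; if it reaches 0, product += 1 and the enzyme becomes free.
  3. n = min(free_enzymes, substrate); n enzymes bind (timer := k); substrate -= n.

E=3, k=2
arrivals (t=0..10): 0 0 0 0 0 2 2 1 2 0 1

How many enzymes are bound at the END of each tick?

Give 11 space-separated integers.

t=0: arr=0 -> substrate=0 bound=0 product=0
t=1: arr=0 -> substrate=0 bound=0 product=0
t=2: arr=0 -> substrate=0 bound=0 product=0
t=3: arr=0 -> substrate=0 bound=0 product=0
t=4: arr=0 -> substrate=0 bound=0 product=0
t=5: arr=2 -> substrate=0 bound=2 product=0
t=6: arr=2 -> substrate=1 bound=3 product=0
t=7: arr=1 -> substrate=0 bound=3 product=2
t=8: arr=2 -> substrate=1 bound=3 product=3
t=9: arr=0 -> substrate=0 bound=2 product=5
t=10: arr=1 -> substrate=0 bound=2 product=6

Answer: 0 0 0 0 0 2 3 3 3 2 2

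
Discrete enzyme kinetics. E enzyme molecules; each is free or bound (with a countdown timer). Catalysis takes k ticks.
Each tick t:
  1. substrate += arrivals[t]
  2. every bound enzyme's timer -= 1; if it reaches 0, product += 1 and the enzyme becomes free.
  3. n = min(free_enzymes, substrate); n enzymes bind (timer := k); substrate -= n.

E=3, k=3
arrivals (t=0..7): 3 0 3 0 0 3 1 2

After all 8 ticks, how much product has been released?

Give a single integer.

t=0: arr=3 -> substrate=0 bound=3 product=0
t=1: arr=0 -> substrate=0 bound=3 product=0
t=2: arr=3 -> substrate=3 bound=3 product=0
t=3: arr=0 -> substrate=0 bound=3 product=3
t=4: arr=0 -> substrate=0 bound=3 product=3
t=5: arr=3 -> substrate=3 bound=3 product=3
t=6: arr=1 -> substrate=1 bound=3 product=6
t=7: arr=2 -> substrate=3 bound=3 product=6

Answer: 6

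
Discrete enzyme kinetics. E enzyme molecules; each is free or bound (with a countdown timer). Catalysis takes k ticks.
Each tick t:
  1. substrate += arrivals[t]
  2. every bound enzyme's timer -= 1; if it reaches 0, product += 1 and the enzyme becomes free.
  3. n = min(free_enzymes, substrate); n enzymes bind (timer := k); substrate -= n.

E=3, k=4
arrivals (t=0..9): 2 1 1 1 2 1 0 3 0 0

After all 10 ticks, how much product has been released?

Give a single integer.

t=0: arr=2 -> substrate=0 bound=2 product=0
t=1: arr=1 -> substrate=0 bound=3 product=0
t=2: arr=1 -> substrate=1 bound=3 product=0
t=3: arr=1 -> substrate=2 bound=3 product=0
t=4: arr=2 -> substrate=2 bound=3 product=2
t=5: arr=1 -> substrate=2 bound=3 product=3
t=6: arr=0 -> substrate=2 bound=3 product=3
t=7: arr=3 -> substrate=5 bound=3 product=3
t=8: arr=0 -> substrate=3 bound=3 product=5
t=9: arr=0 -> substrate=2 bound=3 product=6

Answer: 6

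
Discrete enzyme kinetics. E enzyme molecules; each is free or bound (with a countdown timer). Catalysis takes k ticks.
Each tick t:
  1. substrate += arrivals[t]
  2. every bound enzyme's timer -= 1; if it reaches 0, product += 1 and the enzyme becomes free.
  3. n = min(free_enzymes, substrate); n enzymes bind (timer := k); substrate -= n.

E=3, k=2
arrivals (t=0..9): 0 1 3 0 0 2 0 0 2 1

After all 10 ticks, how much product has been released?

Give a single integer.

Answer: 6

Derivation:
t=0: arr=0 -> substrate=0 bound=0 product=0
t=1: arr=1 -> substrate=0 bound=1 product=0
t=2: arr=3 -> substrate=1 bound=3 product=0
t=3: arr=0 -> substrate=0 bound=3 product=1
t=4: arr=0 -> substrate=0 bound=1 product=3
t=5: arr=2 -> substrate=0 bound=2 product=4
t=6: arr=0 -> substrate=0 bound=2 product=4
t=7: arr=0 -> substrate=0 bound=0 product=6
t=8: arr=2 -> substrate=0 bound=2 product=6
t=9: arr=1 -> substrate=0 bound=3 product=6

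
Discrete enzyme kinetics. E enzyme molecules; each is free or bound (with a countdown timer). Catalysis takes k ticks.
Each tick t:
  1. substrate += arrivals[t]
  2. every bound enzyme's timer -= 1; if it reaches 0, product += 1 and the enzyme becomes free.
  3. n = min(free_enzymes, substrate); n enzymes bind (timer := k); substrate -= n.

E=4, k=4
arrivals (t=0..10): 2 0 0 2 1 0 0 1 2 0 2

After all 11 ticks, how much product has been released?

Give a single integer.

Answer: 5

Derivation:
t=0: arr=2 -> substrate=0 bound=2 product=0
t=1: arr=0 -> substrate=0 bound=2 product=0
t=2: arr=0 -> substrate=0 bound=2 product=0
t=3: arr=2 -> substrate=0 bound=4 product=0
t=4: arr=1 -> substrate=0 bound=3 product=2
t=5: arr=0 -> substrate=0 bound=3 product=2
t=6: arr=0 -> substrate=0 bound=3 product=2
t=7: arr=1 -> substrate=0 bound=2 product=4
t=8: arr=2 -> substrate=0 bound=3 product=5
t=9: arr=0 -> substrate=0 bound=3 product=5
t=10: arr=2 -> substrate=1 bound=4 product=5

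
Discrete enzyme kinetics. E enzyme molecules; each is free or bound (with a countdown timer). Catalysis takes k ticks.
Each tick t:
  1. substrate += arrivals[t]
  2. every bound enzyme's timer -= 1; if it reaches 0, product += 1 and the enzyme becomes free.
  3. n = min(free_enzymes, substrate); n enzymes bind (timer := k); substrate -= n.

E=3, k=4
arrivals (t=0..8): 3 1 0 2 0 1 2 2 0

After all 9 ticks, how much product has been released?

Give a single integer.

t=0: arr=3 -> substrate=0 bound=3 product=0
t=1: arr=1 -> substrate=1 bound=3 product=0
t=2: arr=0 -> substrate=1 bound=3 product=0
t=3: arr=2 -> substrate=3 bound=3 product=0
t=4: arr=0 -> substrate=0 bound=3 product=3
t=5: arr=1 -> substrate=1 bound=3 product=3
t=6: arr=2 -> substrate=3 bound=3 product=3
t=7: arr=2 -> substrate=5 bound=3 product=3
t=8: arr=0 -> substrate=2 bound=3 product=6

Answer: 6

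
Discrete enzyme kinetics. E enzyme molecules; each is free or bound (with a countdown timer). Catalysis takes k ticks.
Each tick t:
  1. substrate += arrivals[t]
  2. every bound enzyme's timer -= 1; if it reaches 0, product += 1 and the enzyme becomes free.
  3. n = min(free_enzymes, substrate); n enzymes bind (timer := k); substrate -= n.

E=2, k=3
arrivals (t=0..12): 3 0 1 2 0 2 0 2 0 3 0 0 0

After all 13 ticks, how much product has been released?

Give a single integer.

t=0: arr=3 -> substrate=1 bound=2 product=0
t=1: arr=0 -> substrate=1 bound=2 product=0
t=2: arr=1 -> substrate=2 bound=2 product=0
t=3: arr=2 -> substrate=2 bound=2 product=2
t=4: arr=0 -> substrate=2 bound=2 product=2
t=5: arr=2 -> substrate=4 bound=2 product=2
t=6: arr=0 -> substrate=2 bound=2 product=4
t=7: arr=2 -> substrate=4 bound=2 product=4
t=8: arr=0 -> substrate=4 bound=2 product=4
t=9: arr=3 -> substrate=5 bound=2 product=6
t=10: arr=0 -> substrate=5 bound=2 product=6
t=11: arr=0 -> substrate=5 bound=2 product=6
t=12: arr=0 -> substrate=3 bound=2 product=8

Answer: 8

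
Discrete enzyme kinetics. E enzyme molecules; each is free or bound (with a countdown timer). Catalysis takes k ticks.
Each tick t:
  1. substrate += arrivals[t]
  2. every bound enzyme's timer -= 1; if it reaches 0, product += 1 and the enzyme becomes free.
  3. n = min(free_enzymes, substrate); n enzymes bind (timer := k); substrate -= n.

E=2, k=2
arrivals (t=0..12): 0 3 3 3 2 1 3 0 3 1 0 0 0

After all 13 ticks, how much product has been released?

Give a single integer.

t=0: arr=0 -> substrate=0 bound=0 product=0
t=1: arr=3 -> substrate=1 bound=2 product=0
t=2: arr=3 -> substrate=4 bound=2 product=0
t=3: arr=3 -> substrate=5 bound=2 product=2
t=4: arr=2 -> substrate=7 bound=2 product=2
t=5: arr=1 -> substrate=6 bound=2 product=4
t=6: arr=3 -> substrate=9 bound=2 product=4
t=7: arr=0 -> substrate=7 bound=2 product=6
t=8: arr=3 -> substrate=10 bound=2 product=6
t=9: arr=1 -> substrate=9 bound=2 product=8
t=10: arr=0 -> substrate=9 bound=2 product=8
t=11: arr=0 -> substrate=7 bound=2 product=10
t=12: arr=0 -> substrate=7 bound=2 product=10

Answer: 10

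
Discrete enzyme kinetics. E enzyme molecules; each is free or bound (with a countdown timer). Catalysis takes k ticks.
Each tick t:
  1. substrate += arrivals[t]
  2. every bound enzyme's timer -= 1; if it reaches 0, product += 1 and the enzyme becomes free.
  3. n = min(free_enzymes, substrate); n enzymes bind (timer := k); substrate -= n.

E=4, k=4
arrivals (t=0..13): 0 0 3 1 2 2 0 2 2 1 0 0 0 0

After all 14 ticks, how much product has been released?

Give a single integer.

Answer: 8

Derivation:
t=0: arr=0 -> substrate=0 bound=0 product=0
t=1: arr=0 -> substrate=0 bound=0 product=0
t=2: arr=3 -> substrate=0 bound=3 product=0
t=3: arr=1 -> substrate=0 bound=4 product=0
t=4: arr=2 -> substrate=2 bound=4 product=0
t=5: arr=2 -> substrate=4 bound=4 product=0
t=6: arr=0 -> substrate=1 bound=4 product=3
t=7: arr=2 -> substrate=2 bound=4 product=4
t=8: arr=2 -> substrate=4 bound=4 product=4
t=9: arr=1 -> substrate=5 bound=4 product=4
t=10: arr=0 -> substrate=2 bound=4 product=7
t=11: arr=0 -> substrate=1 bound=4 product=8
t=12: arr=0 -> substrate=1 bound=4 product=8
t=13: arr=0 -> substrate=1 bound=4 product=8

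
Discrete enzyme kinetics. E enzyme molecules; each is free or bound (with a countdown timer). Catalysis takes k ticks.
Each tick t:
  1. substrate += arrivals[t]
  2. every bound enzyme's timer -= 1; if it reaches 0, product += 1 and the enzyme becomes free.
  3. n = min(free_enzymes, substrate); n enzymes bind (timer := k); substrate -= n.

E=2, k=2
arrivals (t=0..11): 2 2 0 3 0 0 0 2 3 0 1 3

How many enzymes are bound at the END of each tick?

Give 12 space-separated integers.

Answer: 2 2 2 2 2 2 1 2 2 2 2 2

Derivation:
t=0: arr=2 -> substrate=0 bound=2 product=0
t=1: arr=2 -> substrate=2 bound=2 product=0
t=2: arr=0 -> substrate=0 bound=2 product=2
t=3: arr=3 -> substrate=3 bound=2 product=2
t=4: arr=0 -> substrate=1 bound=2 product=4
t=5: arr=0 -> substrate=1 bound=2 product=4
t=6: arr=0 -> substrate=0 bound=1 product=6
t=7: arr=2 -> substrate=1 bound=2 product=6
t=8: arr=3 -> substrate=3 bound=2 product=7
t=9: arr=0 -> substrate=2 bound=2 product=8
t=10: arr=1 -> substrate=2 bound=2 product=9
t=11: arr=3 -> substrate=4 bound=2 product=10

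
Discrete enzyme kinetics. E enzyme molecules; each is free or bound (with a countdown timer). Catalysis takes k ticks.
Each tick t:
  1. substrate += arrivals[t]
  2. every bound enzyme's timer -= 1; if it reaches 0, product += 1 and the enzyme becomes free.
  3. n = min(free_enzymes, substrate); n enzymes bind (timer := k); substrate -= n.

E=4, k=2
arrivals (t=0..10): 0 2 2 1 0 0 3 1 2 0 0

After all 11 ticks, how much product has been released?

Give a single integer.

t=0: arr=0 -> substrate=0 bound=0 product=0
t=1: arr=2 -> substrate=0 bound=2 product=0
t=2: arr=2 -> substrate=0 bound=4 product=0
t=3: arr=1 -> substrate=0 bound=3 product=2
t=4: arr=0 -> substrate=0 bound=1 product=4
t=5: arr=0 -> substrate=0 bound=0 product=5
t=6: arr=3 -> substrate=0 bound=3 product=5
t=7: arr=1 -> substrate=0 bound=4 product=5
t=8: arr=2 -> substrate=0 bound=3 product=8
t=9: arr=0 -> substrate=0 bound=2 product=9
t=10: arr=0 -> substrate=0 bound=0 product=11

Answer: 11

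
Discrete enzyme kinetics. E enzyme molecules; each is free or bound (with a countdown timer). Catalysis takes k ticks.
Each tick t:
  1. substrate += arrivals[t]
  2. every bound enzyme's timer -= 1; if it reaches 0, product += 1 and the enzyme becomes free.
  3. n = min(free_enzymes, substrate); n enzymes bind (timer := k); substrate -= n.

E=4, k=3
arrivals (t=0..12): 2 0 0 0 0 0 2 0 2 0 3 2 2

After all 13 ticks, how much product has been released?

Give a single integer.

t=0: arr=2 -> substrate=0 bound=2 product=0
t=1: arr=0 -> substrate=0 bound=2 product=0
t=2: arr=0 -> substrate=0 bound=2 product=0
t=3: arr=0 -> substrate=0 bound=0 product=2
t=4: arr=0 -> substrate=0 bound=0 product=2
t=5: arr=0 -> substrate=0 bound=0 product=2
t=6: arr=2 -> substrate=0 bound=2 product=2
t=7: arr=0 -> substrate=0 bound=2 product=2
t=8: arr=2 -> substrate=0 bound=4 product=2
t=9: arr=0 -> substrate=0 bound=2 product=4
t=10: arr=3 -> substrate=1 bound=4 product=4
t=11: arr=2 -> substrate=1 bound=4 product=6
t=12: arr=2 -> substrate=3 bound=4 product=6

Answer: 6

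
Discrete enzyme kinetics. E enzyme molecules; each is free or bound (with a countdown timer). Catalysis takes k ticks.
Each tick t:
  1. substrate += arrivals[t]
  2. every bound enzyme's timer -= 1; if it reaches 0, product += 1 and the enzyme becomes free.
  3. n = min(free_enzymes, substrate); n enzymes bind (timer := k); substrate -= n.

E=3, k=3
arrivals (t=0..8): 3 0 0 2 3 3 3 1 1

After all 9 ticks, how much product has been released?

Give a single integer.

t=0: arr=3 -> substrate=0 bound=3 product=0
t=1: arr=0 -> substrate=0 bound=3 product=0
t=2: arr=0 -> substrate=0 bound=3 product=0
t=3: arr=2 -> substrate=0 bound=2 product=3
t=4: arr=3 -> substrate=2 bound=3 product=3
t=5: arr=3 -> substrate=5 bound=3 product=3
t=6: arr=3 -> substrate=6 bound=3 product=5
t=7: arr=1 -> substrate=6 bound=3 product=6
t=8: arr=1 -> substrate=7 bound=3 product=6

Answer: 6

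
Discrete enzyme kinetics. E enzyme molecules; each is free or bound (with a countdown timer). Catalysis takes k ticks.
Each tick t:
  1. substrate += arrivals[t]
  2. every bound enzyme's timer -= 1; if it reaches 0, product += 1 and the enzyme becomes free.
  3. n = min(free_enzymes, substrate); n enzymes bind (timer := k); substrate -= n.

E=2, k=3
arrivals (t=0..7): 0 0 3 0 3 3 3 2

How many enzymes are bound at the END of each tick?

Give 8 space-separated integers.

Answer: 0 0 2 2 2 2 2 2

Derivation:
t=0: arr=0 -> substrate=0 bound=0 product=0
t=1: arr=0 -> substrate=0 bound=0 product=0
t=2: arr=3 -> substrate=1 bound=2 product=0
t=3: arr=0 -> substrate=1 bound=2 product=0
t=4: arr=3 -> substrate=4 bound=2 product=0
t=5: arr=3 -> substrate=5 bound=2 product=2
t=6: arr=3 -> substrate=8 bound=2 product=2
t=7: arr=2 -> substrate=10 bound=2 product=2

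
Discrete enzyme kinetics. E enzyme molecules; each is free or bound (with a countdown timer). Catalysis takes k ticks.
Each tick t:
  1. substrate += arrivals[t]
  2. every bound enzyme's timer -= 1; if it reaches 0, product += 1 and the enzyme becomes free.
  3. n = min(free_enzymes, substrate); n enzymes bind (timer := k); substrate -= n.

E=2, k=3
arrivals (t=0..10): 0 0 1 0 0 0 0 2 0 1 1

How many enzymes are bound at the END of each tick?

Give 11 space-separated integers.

t=0: arr=0 -> substrate=0 bound=0 product=0
t=1: arr=0 -> substrate=0 bound=0 product=0
t=2: arr=1 -> substrate=0 bound=1 product=0
t=3: arr=0 -> substrate=0 bound=1 product=0
t=4: arr=0 -> substrate=0 bound=1 product=0
t=5: arr=0 -> substrate=0 bound=0 product=1
t=6: arr=0 -> substrate=0 bound=0 product=1
t=7: arr=2 -> substrate=0 bound=2 product=1
t=8: arr=0 -> substrate=0 bound=2 product=1
t=9: arr=1 -> substrate=1 bound=2 product=1
t=10: arr=1 -> substrate=0 bound=2 product=3

Answer: 0 0 1 1 1 0 0 2 2 2 2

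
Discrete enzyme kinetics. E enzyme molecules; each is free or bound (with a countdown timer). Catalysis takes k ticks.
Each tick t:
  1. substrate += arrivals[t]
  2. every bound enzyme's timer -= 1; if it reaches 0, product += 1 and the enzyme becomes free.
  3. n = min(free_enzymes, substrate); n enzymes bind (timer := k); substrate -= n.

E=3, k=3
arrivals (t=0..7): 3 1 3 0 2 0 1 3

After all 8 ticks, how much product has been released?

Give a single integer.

Answer: 6

Derivation:
t=0: arr=3 -> substrate=0 bound=3 product=0
t=1: arr=1 -> substrate=1 bound=3 product=0
t=2: arr=3 -> substrate=4 bound=3 product=0
t=3: arr=0 -> substrate=1 bound=3 product=3
t=4: arr=2 -> substrate=3 bound=3 product=3
t=5: arr=0 -> substrate=3 bound=3 product=3
t=6: arr=1 -> substrate=1 bound=3 product=6
t=7: arr=3 -> substrate=4 bound=3 product=6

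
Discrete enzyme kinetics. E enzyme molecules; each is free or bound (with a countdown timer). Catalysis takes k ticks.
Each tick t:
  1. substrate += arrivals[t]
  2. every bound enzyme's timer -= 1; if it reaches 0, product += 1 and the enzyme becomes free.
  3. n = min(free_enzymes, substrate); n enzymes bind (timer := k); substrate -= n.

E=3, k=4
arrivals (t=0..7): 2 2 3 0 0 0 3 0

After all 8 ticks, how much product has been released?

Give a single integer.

t=0: arr=2 -> substrate=0 bound=2 product=0
t=1: arr=2 -> substrate=1 bound=3 product=0
t=2: arr=3 -> substrate=4 bound=3 product=0
t=3: arr=0 -> substrate=4 bound=3 product=0
t=4: arr=0 -> substrate=2 bound=3 product=2
t=5: arr=0 -> substrate=1 bound=3 product=3
t=6: arr=3 -> substrate=4 bound=3 product=3
t=7: arr=0 -> substrate=4 bound=3 product=3

Answer: 3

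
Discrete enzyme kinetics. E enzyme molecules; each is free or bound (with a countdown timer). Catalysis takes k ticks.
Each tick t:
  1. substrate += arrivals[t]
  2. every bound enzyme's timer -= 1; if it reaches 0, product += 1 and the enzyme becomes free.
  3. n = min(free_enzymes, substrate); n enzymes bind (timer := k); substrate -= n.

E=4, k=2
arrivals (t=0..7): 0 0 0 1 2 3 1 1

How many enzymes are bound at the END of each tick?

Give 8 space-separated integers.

t=0: arr=0 -> substrate=0 bound=0 product=0
t=1: arr=0 -> substrate=0 bound=0 product=0
t=2: arr=0 -> substrate=0 bound=0 product=0
t=3: arr=1 -> substrate=0 bound=1 product=0
t=4: arr=2 -> substrate=0 bound=3 product=0
t=5: arr=3 -> substrate=1 bound=4 product=1
t=6: arr=1 -> substrate=0 bound=4 product=3
t=7: arr=1 -> substrate=0 bound=3 product=5

Answer: 0 0 0 1 3 4 4 3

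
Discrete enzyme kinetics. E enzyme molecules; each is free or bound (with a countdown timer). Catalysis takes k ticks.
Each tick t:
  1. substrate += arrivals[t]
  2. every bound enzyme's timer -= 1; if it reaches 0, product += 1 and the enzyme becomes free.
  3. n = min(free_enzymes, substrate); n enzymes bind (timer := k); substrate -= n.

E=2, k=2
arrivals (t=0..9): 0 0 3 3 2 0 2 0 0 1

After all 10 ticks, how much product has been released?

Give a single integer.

t=0: arr=0 -> substrate=0 bound=0 product=0
t=1: arr=0 -> substrate=0 bound=0 product=0
t=2: arr=3 -> substrate=1 bound=2 product=0
t=3: arr=3 -> substrate=4 bound=2 product=0
t=4: arr=2 -> substrate=4 bound=2 product=2
t=5: arr=0 -> substrate=4 bound=2 product=2
t=6: arr=2 -> substrate=4 bound=2 product=4
t=7: arr=0 -> substrate=4 bound=2 product=4
t=8: arr=0 -> substrate=2 bound=2 product=6
t=9: arr=1 -> substrate=3 bound=2 product=6

Answer: 6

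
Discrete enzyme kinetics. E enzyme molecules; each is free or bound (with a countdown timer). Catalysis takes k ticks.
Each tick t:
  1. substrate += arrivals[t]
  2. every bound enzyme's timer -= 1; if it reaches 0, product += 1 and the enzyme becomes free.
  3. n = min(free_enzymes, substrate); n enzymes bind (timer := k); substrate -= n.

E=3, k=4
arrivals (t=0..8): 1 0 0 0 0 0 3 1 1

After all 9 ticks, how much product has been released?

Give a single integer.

t=0: arr=1 -> substrate=0 bound=1 product=0
t=1: arr=0 -> substrate=0 bound=1 product=0
t=2: arr=0 -> substrate=0 bound=1 product=0
t=3: arr=0 -> substrate=0 bound=1 product=0
t=4: arr=0 -> substrate=0 bound=0 product=1
t=5: arr=0 -> substrate=0 bound=0 product=1
t=6: arr=3 -> substrate=0 bound=3 product=1
t=7: arr=1 -> substrate=1 bound=3 product=1
t=8: arr=1 -> substrate=2 bound=3 product=1

Answer: 1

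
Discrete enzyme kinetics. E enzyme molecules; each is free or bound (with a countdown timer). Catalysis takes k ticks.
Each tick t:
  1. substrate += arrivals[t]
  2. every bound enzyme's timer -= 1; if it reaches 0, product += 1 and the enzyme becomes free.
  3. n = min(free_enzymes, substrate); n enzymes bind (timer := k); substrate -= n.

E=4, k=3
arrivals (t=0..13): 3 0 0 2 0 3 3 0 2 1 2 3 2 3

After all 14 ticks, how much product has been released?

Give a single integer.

t=0: arr=3 -> substrate=0 bound=3 product=0
t=1: arr=0 -> substrate=0 bound=3 product=0
t=2: arr=0 -> substrate=0 bound=3 product=0
t=3: arr=2 -> substrate=0 bound=2 product=3
t=4: arr=0 -> substrate=0 bound=2 product=3
t=5: arr=3 -> substrate=1 bound=4 product=3
t=6: arr=3 -> substrate=2 bound=4 product=5
t=7: arr=0 -> substrate=2 bound=4 product=5
t=8: arr=2 -> substrate=2 bound=4 product=7
t=9: arr=1 -> substrate=1 bound=4 product=9
t=10: arr=2 -> substrate=3 bound=4 product=9
t=11: arr=3 -> substrate=4 bound=4 product=11
t=12: arr=2 -> substrate=4 bound=4 product=13
t=13: arr=3 -> substrate=7 bound=4 product=13

Answer: 13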